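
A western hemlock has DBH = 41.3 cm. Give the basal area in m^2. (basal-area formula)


Formula: BA = pi * (DBH/2)^2 / 10000  (cm^2 to m^2)
Radius = DBH/2 = 41.3/2 = 20.65 cm
BA = pi * 20.65^2 / 10000
   = 1339.6458 cm^2 / 10000
   = 0.134 m^2

0.134


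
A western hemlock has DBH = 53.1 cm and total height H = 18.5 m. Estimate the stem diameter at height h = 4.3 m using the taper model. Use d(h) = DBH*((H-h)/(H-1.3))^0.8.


Taper: d(h) = DBH * ((H - h) / (H - 1.3))^0.8
Numerator = H - h = 18.5 - 4.3 = 14.2 m
Denominator = H - 1.3 = 18.5 - 1.3 = 17.2 m
Ratio = 14.2 / 17.2 = 0.82558
d = 53.1 * 0.82558^0.8 = 45.6 cm

45.6


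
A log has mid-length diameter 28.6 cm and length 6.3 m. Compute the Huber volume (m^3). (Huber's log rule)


Huber: V = Am * L,  Am = pi*(Dm/200)^2
Am = pi*(28.6/200)^2 = 0.064242 m^2
V = 0.064242*6.3 = 0.4047 m^3

0.4047


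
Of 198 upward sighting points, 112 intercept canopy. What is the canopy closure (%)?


Formula: Canopy closure = covered points / total points * 100
Closure = 112 / 198 * 100
Closure = 0.5657 * 100 = 56.6%

56.6


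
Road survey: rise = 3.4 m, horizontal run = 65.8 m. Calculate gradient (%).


Formula: Gradient = rise / run * 100
Gradient = 3.4 / 65.8 * 100 = 5.2%

5.2


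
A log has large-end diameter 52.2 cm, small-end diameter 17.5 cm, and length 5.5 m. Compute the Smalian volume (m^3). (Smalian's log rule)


Smalian: V = (A1 + A2)/2 * L,  A = pi*(D/200)^2
A1 = pi*(52.2/200)^2 = 0.214008 m^2
A2 = pi*(17.5/200)^2 = 0.024053 m^2
V = (0.214008+0.024053)/2*5.5 = 0.6547 m^3

0.6547


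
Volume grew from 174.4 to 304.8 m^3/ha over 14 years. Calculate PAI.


Formula: PAI = (V_T2 - V_T1) / (T2 - T1)
Volume increment = 304.8 - 174.4 = 130.4 m^3/ha
PAI = 130.4 / 14 = 9.31 m^3/ha/year

9.31


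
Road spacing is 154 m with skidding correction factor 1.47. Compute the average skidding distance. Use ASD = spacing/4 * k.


Formula: ASD = (spacing / 4) * correction
Uncorrected distance = spacing / 4 = 154 / 4 = 38.5 m
ASD = 38.5 * 1.47 = 57 m

57


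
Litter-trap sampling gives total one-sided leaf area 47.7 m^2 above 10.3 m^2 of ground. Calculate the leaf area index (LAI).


Formula: LAI = total leaf area / ground area  (dimensionless)
LAI = 47.7 m^2 / 10.3 m^2
LAI = 4.63

4.63


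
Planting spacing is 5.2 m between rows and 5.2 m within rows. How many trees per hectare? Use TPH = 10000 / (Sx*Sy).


Formula: TPH = 10000 m^2/ha / (spacing_x * spacing_y)
Area per tree = 5.2 m * 5.2 m = 27.04 m^2
TPH = 10000 / 27.04 = 370 trees/ha

370


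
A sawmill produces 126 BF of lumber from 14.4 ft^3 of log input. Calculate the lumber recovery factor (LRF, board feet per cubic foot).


Formula: LRF = Lumber Output (BF) / Log Input (ft^3)
LRF = 126 BF / 14.4 ft^3
LRF = 8.75 BF/ft^3

8.75


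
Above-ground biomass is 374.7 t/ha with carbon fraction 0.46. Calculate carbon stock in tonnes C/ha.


Formula: Carbon Stock = Biomass * Carbon Fraction
C = 374.7 t/ha * 0.46
C = 172.4 t C/ha

172.4


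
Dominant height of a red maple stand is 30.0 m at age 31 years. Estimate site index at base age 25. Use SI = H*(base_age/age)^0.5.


Formula: SI = H_dom * (base_age / age)^0.5
Age ratio = 25 / 31 = 0.80645
sqrt(age_ratio) = 0.89803
SI = 30.0 * 0.89803 = 26.9 m

26.9


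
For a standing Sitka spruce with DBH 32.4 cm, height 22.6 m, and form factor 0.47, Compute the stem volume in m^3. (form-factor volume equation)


Formula: V = pi * (DBH/200)^2 * H * ff
Radius = DBH/200 = 32.4/200 = 0.162 m
Radius^2 = 0.162^2 = 0.026244 m^2
V = pi * 0.026244 * 22.6 * 0.47
V = 0.876 m^3

0.876


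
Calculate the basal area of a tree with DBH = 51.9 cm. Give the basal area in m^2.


Formula: BA = pi * (DBH/2)^2 / 10000  (cm^2 to m^2)
Radius = DBH/2 = 51.9/2 = 25.95 cm
BA = pi * 25.95^2 / 10000
   = 2115.5563 cm^2 / 10000
   = 0.2116 m^2

0.2116


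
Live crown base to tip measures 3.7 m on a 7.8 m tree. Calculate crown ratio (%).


Formula: Crown Ratio = (Crown Length / Total Height) * 100
CR = (3.7 m / 7.8 m) * 100
CR = 0.4744 * 100 = 47.4%

47.4


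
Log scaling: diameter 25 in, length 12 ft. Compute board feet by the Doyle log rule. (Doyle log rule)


Doyle: BF = (D - 4)^2 * L / 16
Adjusted diameter = 25 - 4 = 21 in
(D-4)^2 = 21^2 = 441
BF = 441 * 12 / 16 = 331 BF

331


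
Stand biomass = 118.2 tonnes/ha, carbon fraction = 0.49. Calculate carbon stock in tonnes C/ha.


Formula: Carbon Stock = Biomass * Carbon Fraction
C = 118.2 t/ha * 0.49
C = 57.9 t C/ha

57.9


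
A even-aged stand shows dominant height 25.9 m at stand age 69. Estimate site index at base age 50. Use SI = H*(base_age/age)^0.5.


Formula: SI = H_dom * (base_age / age)^0.5
Age ratio = 50 / 69 = 0.72464
sqrt(age_ratio) = 0.85126
SI = 25.9 * 0.85126 = 22.0 m

22.0


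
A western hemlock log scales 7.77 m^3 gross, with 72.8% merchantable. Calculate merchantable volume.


Formula: MV = V_total * (merchantable_pct / 100)
Merchantable fraction = 72.8% / 100 = 0.728
MV = 7.77 m^3 * 0.728 = 5.657 m^3

5.657


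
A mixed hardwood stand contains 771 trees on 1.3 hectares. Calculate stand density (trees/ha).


Formula: Stand Density = N_trees / Area_ha
Density = 771 trees / 1.3 ha
Density = 593 trees/ha

593


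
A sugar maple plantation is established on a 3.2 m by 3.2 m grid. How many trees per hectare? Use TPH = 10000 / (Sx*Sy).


Formula: TPH = 10000 m^2/ha / (spacing_x * spacing_y)
Area per tree = 3.2 m * 3.2 m = 10.24 m^2
TPH = 10000 / 10.24 = 977 trees/ha

977


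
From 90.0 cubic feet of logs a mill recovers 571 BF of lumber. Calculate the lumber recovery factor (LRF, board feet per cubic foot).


Formula: LRF = Lumber Output (BF) / Log Input (ft^3)
LRF = 571 BF / 90.0 ft^3
LRF = 6.34 BF/ft^3

6.34


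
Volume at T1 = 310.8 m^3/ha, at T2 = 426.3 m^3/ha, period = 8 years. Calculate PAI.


Formula: PAI = (V_T2 - V_T1) / (T2 - T1)
Volume increment = 426.3 - 310.8 = 115.5 m^3/ha
PAI = 115.5 / 8 = 14.44 m^3/ha/year

14.44


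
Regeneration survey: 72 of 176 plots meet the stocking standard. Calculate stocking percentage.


Formula: Stocking % = stocked plots / total plots * 100
Stocking = 72 / 176 * 100
Stocking = 0.4091 * 100 = 40.9%

40.9


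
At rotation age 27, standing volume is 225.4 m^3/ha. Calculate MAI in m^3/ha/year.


Formula: MAI = Total Volume / Stand Age
MAI = 225.4 m^3/ha / 27 years
MAI = 8.35 m^3/ha/year

8.35


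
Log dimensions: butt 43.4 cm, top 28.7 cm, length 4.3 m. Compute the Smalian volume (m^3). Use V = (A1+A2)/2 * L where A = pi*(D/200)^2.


Smalian: V = (A1 + A2)/2 * L,  A = pi*(D/200)^2
A1 = pi*(43.4/200)^2 = 0.147934 m^2
A2 = pi*(28.7/200)^2 = 0.064692 m^2
V = (0.147934+0.064692)/2*4.3 = 0.4571 m^3

0.4571


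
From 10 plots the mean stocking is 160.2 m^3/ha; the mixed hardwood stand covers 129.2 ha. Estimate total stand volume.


Formula: Total Volume = Mean Volume per ha * Total Area
Total Volume = 160.2 m^3/ha * 129.2 ha
Total Volume = 20698 m^3

20698


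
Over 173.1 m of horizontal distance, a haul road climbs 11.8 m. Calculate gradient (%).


Formula: Gradient = rise / run * 100
Gradient = 11.8 / 173.1 * 100 = 6.8%

6.8


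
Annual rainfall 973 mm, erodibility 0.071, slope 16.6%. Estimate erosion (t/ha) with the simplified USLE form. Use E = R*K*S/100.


Formula: E = R * K * S / 100  (simplified USLE)
R * K = 973 * 0.071 = 69.083
E = 69.083 * 16.6 / 100 = 11.47 t/ha

11.47


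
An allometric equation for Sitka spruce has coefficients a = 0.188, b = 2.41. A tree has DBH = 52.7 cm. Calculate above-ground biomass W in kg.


Formula: W = a * DBH^b  (allometric power law)
DBH^b = 52.7^2.41 = 14111.1882
W = 0.188 * 14111.1882 = 2652.9 kg

2652.9


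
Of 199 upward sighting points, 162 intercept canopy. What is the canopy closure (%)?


Formula: Canopy closure = covered points / total points * 100
Closure = 162 / 199 * 100
Closure = 0.8141 * 100 = 81.4%

81.4


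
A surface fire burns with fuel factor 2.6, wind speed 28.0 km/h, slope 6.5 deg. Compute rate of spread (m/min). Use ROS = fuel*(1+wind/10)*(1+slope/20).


Formula: ROS = fuel * (1 + wind/10) * (1 + slope/20)
Wind factor = 1 + 28.0/10 = 3.8
Slope factor = 1 + 6.5/20 = 1.325
ROS = 2.6 * 3.8 * 1.325 = 13.09 m/min

13.09


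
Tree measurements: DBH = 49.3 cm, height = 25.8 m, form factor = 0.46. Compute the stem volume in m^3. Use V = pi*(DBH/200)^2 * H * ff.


Formula: V = pi * (DBH/200)^2 * H * ff
Radius = DBH/200 = 49.3/200 = 0.2465 m
Radius^2 = 0.2465^2 = 0.06076225 m^2
V = pi * 0.06076225 * 25.8 * 0.46
V = 2.265 m^3

2.265


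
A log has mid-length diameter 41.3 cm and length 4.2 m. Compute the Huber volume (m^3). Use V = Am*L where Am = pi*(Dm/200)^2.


Huber: V = Am * L,  Am = pi*(Dm/200)^2
Am = pi*(41.3/200)^2 = 0.133965 m^2
V = 0.133965*4.2 = 0.5627 m^3

0.5627


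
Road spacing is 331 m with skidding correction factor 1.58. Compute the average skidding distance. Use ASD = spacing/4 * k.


Formula: ASD = (spacing / 4) * correction
Uncorrected distance = spacing / 4 = 331 / 4 = 82.75 m
ASD = 82.75 * 1.58 = 131 m

131


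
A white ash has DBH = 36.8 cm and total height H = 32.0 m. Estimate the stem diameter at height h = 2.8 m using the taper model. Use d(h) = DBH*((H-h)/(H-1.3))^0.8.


Taper: d(h) = DBH * ((H - h) / (H - 1.3))^0.8
Numerator = H - h = 32.0 - 2.8 = 29.2 m
Denominator = H - 1.3 = 32.0 - 1.3 = 30.7 m
Ratio = 29.2 / 30.7 = 0.95114
d = 36.8 * 0.95114^0.8 = 35.4 cm

35.4


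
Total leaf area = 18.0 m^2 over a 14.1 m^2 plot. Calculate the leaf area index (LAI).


Formula: LAI = total leaf area / ground area  (dimensionless)
LAI = 18.0 m^2 / 14.1 m^2
LAI = 1.28

1.28


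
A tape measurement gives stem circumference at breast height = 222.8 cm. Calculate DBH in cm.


Formula: DBH = C / pi
DBH = 222.8 / pi
pi = 3.14159...
DBH = 70.9 cm

70.9


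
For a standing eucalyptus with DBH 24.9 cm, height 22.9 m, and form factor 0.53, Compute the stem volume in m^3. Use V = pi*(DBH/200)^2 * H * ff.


Formula: V = pi * (DBH/200)^2 * H * ff
Radius = DBH/200 = 24.9/200 = 0.1245 m
Radius^2 = 0.1245^2 = 0.01550025 m^2
V = pi * 0.01550025 * 22.9 * 0.53
V = 0.591 m^3

0.591


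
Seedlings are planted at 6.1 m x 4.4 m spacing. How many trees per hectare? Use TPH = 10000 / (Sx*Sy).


Formula: TPH = 10000 m^2/ha / (spacing_x * spacing_y)
Area per tree = 6.1 m * 4.4 m = 26.84 m^2
TPH = 10000 / 26.84 = 373 trees/ha

373


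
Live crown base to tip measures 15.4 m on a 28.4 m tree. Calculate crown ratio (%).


Formula: Crown Ratio = (Crown Length / Total Height) * 100
CR = (15.4 m / 28.4 m) * 100
CR = 0.5423 * 100 = 54.2%

54.2


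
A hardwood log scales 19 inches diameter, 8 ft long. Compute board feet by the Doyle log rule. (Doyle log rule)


Doyle: BF = (D - 4)^2 * L / 16
Adjusted diameter = 19 - 4 = 15 in
(D-4)^2 = 15^2 = 225
BF = 225 * 8 / 16 = 113 BF

113


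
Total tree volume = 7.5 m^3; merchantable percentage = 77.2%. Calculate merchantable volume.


Formula: MV = V_total * (merchantable_pct / 100)
Merchantable fraction = 77.2% / 100 = 0.772
MV = 7.5 m^3 * 0.772 = 5.79 m^3

5.79


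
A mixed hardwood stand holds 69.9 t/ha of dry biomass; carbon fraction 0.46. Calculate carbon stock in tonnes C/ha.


Formula: Carbon Stock = Biomass * Carbon Fraction
C = 69.9 t/ha * 0.46
C = 32.2 t C/ha

32.2


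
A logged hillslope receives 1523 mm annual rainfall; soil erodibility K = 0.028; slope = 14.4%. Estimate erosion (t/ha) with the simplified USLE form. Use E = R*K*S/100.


Formula: E = R * K * S / 100  (simplified USLE)
R * K = 1523 * 0.028 = 42.644
E = 42.644 * 14.4 / 100 = 6.14 t/ha

6.14


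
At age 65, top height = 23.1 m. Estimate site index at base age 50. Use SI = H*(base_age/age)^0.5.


Formula: SI = H_dom * (base_age / age)^0.5
Age ratio = 50 / 65 = 0.76923
sqrt(age_ratio) = 0.87706
SI = 23.1 * 0.87706 = 20.3 m

20.3


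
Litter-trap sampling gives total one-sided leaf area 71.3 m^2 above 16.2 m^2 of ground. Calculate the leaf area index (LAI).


Formula: LAI = total leaf area / ground area  (dimensionless)
LAI = 71.3 m^2 / 16.2 m^2
LAI = 4.4

4.4


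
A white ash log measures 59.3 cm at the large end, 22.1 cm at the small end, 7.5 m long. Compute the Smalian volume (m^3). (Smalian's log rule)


Smalian: V = (A1 + A2)/2 * L,  A = pi*(D/200)^2
A1 = pi*(59.3/200)^2 = 0.276184 m^2
A2 = pi*(22.1/200)^2 = 0.03836 m^2
V = (0.276184+0.03836)/2*7.5 = 1.1795 m^3

1.1795


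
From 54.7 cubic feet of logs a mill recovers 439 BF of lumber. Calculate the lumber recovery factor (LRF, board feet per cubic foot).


Formula: LRF = Lumber Output (BF) / Log Input (ft^3)
LRF = 439 BF / 54.7 ft^3
LRF = 8.03 BF/ft^3

8.03


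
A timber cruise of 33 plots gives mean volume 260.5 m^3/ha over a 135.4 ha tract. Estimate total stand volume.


Formula: Total Volume = Mean Volume per ha * Total Area
Total Volume = 260.5 m^3/ha * 135.4 ha
Total Volume = 35272 m^3

35272


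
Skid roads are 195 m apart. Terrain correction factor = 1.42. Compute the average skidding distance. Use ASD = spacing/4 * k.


Formula: ASD = (spacing / 4) * correction
Uncorrected distance = spacing / 4 = 195 / 4 = 48.75 m
ASD = 48.75 * 1.42 = 69 m

69


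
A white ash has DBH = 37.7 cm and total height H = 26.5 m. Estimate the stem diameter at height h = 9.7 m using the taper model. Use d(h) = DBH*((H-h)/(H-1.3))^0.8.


Taper: d(h) = DBH * ((H - h) / (H - 1.3))^0.8
Numerator = H - h = 26.5 - 9.7 = 16.8 m
Denominator = H - 1.3 = 26.5 - 1.3 = 25.2 m
Ratio = 16.8 / 25.2 = 0.66667
d = 37.7 * 0.66667^0.8 = 27.3 cm

27.3


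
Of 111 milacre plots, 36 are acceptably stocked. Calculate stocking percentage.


Formula: Stocking % = stocked plots / total plots * 100
Stocking = 36 / 111 * 100
Stocking = 0.3243 * 100 = 32.4%

32.4


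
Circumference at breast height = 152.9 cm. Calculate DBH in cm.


Formula: DBH = C / pi
DBH = 152.9 / pi
pi = 3.14159...
DBH = 48.7 cm

48.7


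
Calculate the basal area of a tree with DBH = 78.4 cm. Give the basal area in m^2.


Formula: BA = pi * (DBH/2)^2 / 10000  (cm^2 to m^2)
Radius = DBH/2 = 78.4/2 = 39.2 cm
BA = pi * 39.2^2 / 10000
   = 4827.4969 cm^2 / 10000
   = 0.4827 m^2

0.4827


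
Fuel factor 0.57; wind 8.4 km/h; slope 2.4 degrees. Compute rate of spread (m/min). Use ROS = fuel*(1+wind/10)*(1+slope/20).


Formula: ROS = fuel * (1 + wind/10) * (1 + slope/20)
Wind factor = 1 + 8.4/10 = 1.84
Slope factor = 1 + 2.4/20 = 1.12
ROS = 0.57 * 1.84 * 1.12 = 1.17 m/min

1.17


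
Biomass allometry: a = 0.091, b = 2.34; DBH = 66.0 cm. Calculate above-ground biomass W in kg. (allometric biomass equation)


Formula: W = a * DBH^b  (allometric power law)
DBH^b = 66.0^2.34 = 18102.2605
W = 0.091 * 18102.2605 = 1647.3 kg

1647.3


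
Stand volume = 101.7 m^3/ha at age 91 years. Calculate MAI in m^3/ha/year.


Formula: MAI = Total Volume / Stand Age
MAI = 101.7 m^3/ha / 91 years
MAI = 1.12 m^3/ha/year

1.12


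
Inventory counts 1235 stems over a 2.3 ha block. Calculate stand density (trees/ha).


Formula: Stand Density = N_trees / Area_ha
Density = 1235 trees / 2.3 ha
Density = 537 trees/ha

537


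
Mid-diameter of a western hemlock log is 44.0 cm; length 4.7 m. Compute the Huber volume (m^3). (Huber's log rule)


Huber: V = Am * L,  Am = pi*(Dm/200)^2
Am = pi*(44.0/200)^2 = 0.152053 m^2
V = 0.152053*4.7 = 0.7146 m^3

0.7146


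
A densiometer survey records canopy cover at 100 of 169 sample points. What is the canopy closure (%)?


Formula: Canopy closure = covered points / total points * 100
Closure = 100 / 169 * 100
Closure = 0.5917 * 100 = 59.2%

59.2


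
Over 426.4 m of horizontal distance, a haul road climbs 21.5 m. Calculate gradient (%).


Formula: Gradient = rise / run * 100
Gradient = 21.5 / 426.4 * 100 = 5.0%

5.0


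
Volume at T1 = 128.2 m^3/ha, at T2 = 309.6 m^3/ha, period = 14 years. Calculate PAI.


Formula: PAI = (V_T2 - V_T1) / (T2 - T1)
Volume increment = 309.6 - 128.2 = 181.4 m^3/ha
PAI = 181.4 / 14 = 12.96 m^3/ha/year

12.96


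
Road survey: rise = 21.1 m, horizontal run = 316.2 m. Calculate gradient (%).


Formula: Gradient = rise / run * 100
Gradient = 21.1 / 316.2 * 100 = 6.7%

6.7


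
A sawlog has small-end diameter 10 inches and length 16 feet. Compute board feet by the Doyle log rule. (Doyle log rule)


Doyle: BF = (D - 4)^2 * L / 16
Adjusted diameter = 10 - 4 = 6 in
(D-4)^2 = 6^2 = 36
BF = 36 * 16 / 16 = 36 BF

36


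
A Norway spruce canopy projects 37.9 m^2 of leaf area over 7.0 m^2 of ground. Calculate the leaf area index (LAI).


Formula: LAI = total leaf area / ground area  (dimensionless)
LAI = 37.9 m^2 / 7.0 m^2
LAI = 5.41

5.41


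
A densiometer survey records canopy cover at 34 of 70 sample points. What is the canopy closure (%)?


Formula: Canopy closure = covered points / total points * 100
Closure = 34 / 70 * 100
Closure = 0.4857 * 100 = 48.6%

48.6


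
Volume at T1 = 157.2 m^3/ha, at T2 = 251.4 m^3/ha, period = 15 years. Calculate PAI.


Formula: PAI = (V_T2 - V_T1) / (T2 - T1)
Volume increment = 251.4 - 157.2 = 94.2 m^3/ha
PAI = 94.2 / 15 = 6.28 m^3/ha/year

6.28


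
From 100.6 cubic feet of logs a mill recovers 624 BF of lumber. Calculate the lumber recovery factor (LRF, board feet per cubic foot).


Formula: LRF = Lumber Output (BF) / Log Input (ft^3)
LRF = 624 BF / 100.6 ft^3
LRF = 6.2 BF/ft^3

6.2


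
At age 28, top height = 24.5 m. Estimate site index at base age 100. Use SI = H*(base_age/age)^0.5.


Formula: SI = H_dom * (base_age / age)^0.5
Age ratio = 100 / 28 = 3.57143
sqrt(age_ratio) = 1.88982
SI = 24.5 * 1.88982 = 46.3 m

46.3


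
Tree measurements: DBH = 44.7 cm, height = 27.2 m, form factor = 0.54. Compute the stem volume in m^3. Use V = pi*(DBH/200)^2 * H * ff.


Formula: V = pi * (DBH/200)^2 * H * ff
Radius = DBH/200 = 44.7/200 = 0.2235 m
Radius^2 = 0.2235^2 = 0.04995225 m^2
V = pi * 0.04995225 * 27.2 * 0.54
V = 2.305 m^3

2.305


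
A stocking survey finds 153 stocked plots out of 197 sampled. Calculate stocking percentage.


Formula: Stocking % = stocked plots / total plots * 100
Stocking = 153 / 197 * 100
Stocking = 0.7766 * 100 = 77.7%

77.7


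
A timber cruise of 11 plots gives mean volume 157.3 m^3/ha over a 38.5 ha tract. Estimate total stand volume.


Formula: Total Volume = Mean Volume per ha * Total Area
Total Volume = 157.3 m^3/ha * 38.5 ha
Total Volume = 6056 m^3

6056


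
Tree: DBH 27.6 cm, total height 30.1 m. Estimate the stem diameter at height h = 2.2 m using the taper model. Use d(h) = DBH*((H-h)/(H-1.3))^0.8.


Taper: d(h) = DBH * ((H - h) / (H - 1.3))^0.8
Numerator = H - h = 30.1 - 2.2 = 27.9 m
Denominator = H - 1.3 = 30.1 - 1.3 = 28.8 m
Ratio = 27.9 / 28.8 = 0.96875
d = 27.6 * 0.96875^0.8 = 26.9 cm

26.9


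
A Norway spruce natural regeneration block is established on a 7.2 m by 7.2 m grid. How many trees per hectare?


Formula: TPH = 10000 m^2/ha / (spacing_x * spacing_y)
Area per tree = 7.2 m * 7.2 m = 51.84 m^2
TPH = 10000 / 51.84 = 193 trees/ha

193


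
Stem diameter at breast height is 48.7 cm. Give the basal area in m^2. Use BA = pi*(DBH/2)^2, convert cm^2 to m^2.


Formula: BA = pi * (DBH/2)^2 / 10000  (cm^2 to m^2)
Radius = DBH/2 = 48.7/2 = 24.35 cm
BA = pi * 24.35^2 / 10000
   = 1862.721 cm^2 / 10000
   = 0.1863 m^2

0.1863


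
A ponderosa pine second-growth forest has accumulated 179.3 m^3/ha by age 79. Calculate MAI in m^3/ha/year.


Formula: MAI = Total Volume / Stand Age
MAI = 179.3 m^3/ha / 79 years
MAI = 2.27 m^3/ha/year

2.27


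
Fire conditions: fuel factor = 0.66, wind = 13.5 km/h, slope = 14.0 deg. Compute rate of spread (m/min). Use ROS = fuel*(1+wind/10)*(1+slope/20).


Formula: ROS = fuel * (1 + wind/10) * (1 + slope/20)
Wind factor = 1 + 13.5/10 = 2.35
Slope factor = 1 + 14.0/20 = 1.7
ROS = 0.66 * 2.35 * 1.7 = 2.64 m/min

2.64


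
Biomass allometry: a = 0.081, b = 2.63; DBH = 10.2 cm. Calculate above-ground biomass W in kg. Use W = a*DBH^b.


Formula: W = a * DBH^b  (allometric power law)
DBH^b = 10.2^2.63 = 449.3849
W = 0.081 * 449.3849 = 36.4 kg

36.4


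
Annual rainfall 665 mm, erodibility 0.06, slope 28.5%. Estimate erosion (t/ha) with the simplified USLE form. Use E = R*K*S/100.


Formula: E = R * K * S / 100  (simplified USLE)
R * K = 665 * 0.06 = 39.9
E = 39.9 * 28.5 / 100 = 11.37 t/ha

11.37


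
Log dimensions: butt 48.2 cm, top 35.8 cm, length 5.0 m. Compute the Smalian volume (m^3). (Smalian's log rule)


Smalian: V = (A1 + A2)/2 * L,  A = pi*(D/200)^2
A1 = pi*(48.2/200)^2 = 0.182467 m^2
A2 = pi*(35.8/200)^2 = 0.10066 m^2
V = (0.182467+0.10066)/2*5.0 = 0.7078 m^3

0.7078


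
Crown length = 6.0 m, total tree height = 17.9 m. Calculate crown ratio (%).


Formula: Crown Ratio = (Crown Length / Total Height) * 100
CR = (6.0 m / 17.9 m) * 100
CR = 0.3352 * 100 = 33.5%

33.5


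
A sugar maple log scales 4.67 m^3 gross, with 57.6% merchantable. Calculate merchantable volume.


Formula: MV = V_total * (merchantable_pct / 100)
Merchantable fraction = 57.6% / 100 = 0.576
MV = 4.67 m^3 * 0.576 = 2.69 m^3

2.69


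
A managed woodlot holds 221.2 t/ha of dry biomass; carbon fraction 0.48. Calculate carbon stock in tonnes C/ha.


Formula: Carbon Stock = Biomass * Carbon Fraction
C = 221.2 t/ha * 0.48
C = 106.2 t C/ha

106.2


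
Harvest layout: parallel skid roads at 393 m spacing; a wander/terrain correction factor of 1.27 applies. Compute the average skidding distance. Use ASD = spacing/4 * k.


Formula: ASD = (spacing / 4) * correction
Uncorrected distance = spacing / 4 = 393 / 4 = 98.25 m
ASD = 98.25 * 1.27 = 125 m

125


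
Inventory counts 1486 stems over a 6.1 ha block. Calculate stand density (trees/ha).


Formula: Stand Density = N_trees / Area_ha
Density = 1486 trees / 6.1 ha
Density = 244 trees/ha

244


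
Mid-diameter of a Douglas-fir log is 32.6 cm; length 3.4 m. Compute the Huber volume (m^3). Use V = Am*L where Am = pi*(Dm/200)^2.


Huber: V = Am * L,  Am = pi*(Dm/200)^2
Am = pi*(32.6/200)^2 = 0.083469 m^2
V = 0.083469*3.4 = 0.2838 m^3

0.2838


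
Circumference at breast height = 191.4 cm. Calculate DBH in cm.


Formula: DBH = C / pi
DBH = 191.4 / pi
pi = 3.14159...
DBH = 60.9 cm

60.9


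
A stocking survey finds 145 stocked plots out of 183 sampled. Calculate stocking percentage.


Formula: Stocking % = stocked plots / total plots * 100
Stocking = 145 / 183 * 100
Stocking = 0.7923 * 100 = 79.2%

79.2


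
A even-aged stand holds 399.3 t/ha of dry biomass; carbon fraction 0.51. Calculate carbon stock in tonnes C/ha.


Formula: Carbon Stock = Biomass * Carbon Fraction
C = 399.3 t/ha * 0.51
C = 203.6 t C/ha

203.6


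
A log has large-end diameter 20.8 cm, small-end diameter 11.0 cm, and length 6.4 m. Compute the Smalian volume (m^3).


Smalian: V = (A1 + A2)/2 * L,  A = pi*(D/200)^2
A1 = pi*(20.8/200)^2 = 0.033979 m^2
A2 = pi*(11.0/200)^2 = 0.009503 m^2
V = (0.033979+0.009503)/2*6.4 = 0.1391 m^3

0.1391


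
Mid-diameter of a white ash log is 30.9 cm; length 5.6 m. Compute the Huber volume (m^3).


Huber: V = Am * L,  Am = pi*(Dm/200)^2
Am = pi*(30.9/200)^2 = 0.074991 m^2
V = 0.074991*5.6 = 0.4199 m^3

0.4199


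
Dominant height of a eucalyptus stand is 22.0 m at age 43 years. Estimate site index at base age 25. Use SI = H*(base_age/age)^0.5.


Formula: SI = H_dom * (base_age / age)^0.5
Age ratio = 25 / 43 = 0.5814
sqrt(age_ratio) = 0.76249
SI = 22.0 * 0.76249 = 16.8 m

16.8


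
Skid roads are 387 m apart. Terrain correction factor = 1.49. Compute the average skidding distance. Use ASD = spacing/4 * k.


Formula: ASD = (spacing / 4) * correction
Uncorrected distance = spacing / 4 = 387 / 4 = 96.75 m
ASD = 96.75 * 1.49 = 144 m

144


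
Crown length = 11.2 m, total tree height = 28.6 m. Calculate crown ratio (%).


Formula: Crown Ratio = (Crown Length / Total Height) * 100
CR = (11.2 m / 28.6 m) * 100
CR = 0.3916 * 100 = 39.2%

39.2


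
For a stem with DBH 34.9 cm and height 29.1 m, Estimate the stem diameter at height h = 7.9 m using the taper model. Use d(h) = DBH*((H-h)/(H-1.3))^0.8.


Taper: d(h) = DBH * ((H - h) / (H - 1.3))^0.8
Numerator = H - h = 29.1 - 7.9 = 21.2 m
Denominator = H - 1.3 = 29.1 - 1.3 = 27.8 m
Ratio = 21.2 / 27.8 = 0.76259
d = 34.9 * 0.76259^0.8 = 28.1 cm

28.1


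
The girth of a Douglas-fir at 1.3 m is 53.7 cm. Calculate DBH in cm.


Formula: DBH = C / pi
DBH = 53.7 / pi
pi = 3.14159...
DBH = 17.1 cm

17.1


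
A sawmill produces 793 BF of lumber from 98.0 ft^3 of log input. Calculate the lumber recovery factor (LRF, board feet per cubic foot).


Formula: LRF = Lumber Output (BF) / Log Input (ft^3)
LRF = 793 BF / 98.0 ft^3
LRF = 8.09 BF/ft^3

8.09


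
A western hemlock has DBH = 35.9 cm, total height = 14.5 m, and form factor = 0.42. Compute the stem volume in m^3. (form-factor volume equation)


Formula: V = pi * (DBH/200)^2 * H * ff
Radius = DBH/200 = 35.9/200 = 0.1795 m
Radius^2 = 0.1795^2 = 0.03222025 m^2
V = pi * 0.03222025 * 14.5 * 0.42
V = 0.616 m^3

0.616


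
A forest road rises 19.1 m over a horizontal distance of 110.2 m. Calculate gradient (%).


Formula: Gradient = rise / run * 100
Gradient = 19.1 / 110.2 * 100 = 17.3%

17.3


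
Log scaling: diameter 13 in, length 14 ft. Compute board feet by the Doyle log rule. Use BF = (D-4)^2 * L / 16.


Doyle: BF = (D - 4)^2 * L / 16
Adjusted diameter = 13 - 4 = 9 in
(D-4)^2 = 9^2 = 81
BF = 81 * 14 / 16 = 71 BF

71


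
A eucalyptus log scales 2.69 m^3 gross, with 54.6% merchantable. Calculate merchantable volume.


Formula: MV = V_total * (merchantable_pct / 100)
Merchantable fraction = 54.6% / 100 = 0.546
MV = 2.69 m^3 * 0.546 = 1.469 m^3

1.469


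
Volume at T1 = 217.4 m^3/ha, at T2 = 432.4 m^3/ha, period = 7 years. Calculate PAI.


Formula: PAI = (V_T2 - V_T1) / (T2 - T1)
Volume increment = 432.4 - 217.4 = 215.0 m^3/ha
PAI = 215.0 / 7 = 30.71 m^3/ha/year

30.71


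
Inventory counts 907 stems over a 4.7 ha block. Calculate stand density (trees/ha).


Formula: Stand Density = N_trees / Area_ha
Density = 907 trees / 4.7 ha
Density = 193 trees/ha

193


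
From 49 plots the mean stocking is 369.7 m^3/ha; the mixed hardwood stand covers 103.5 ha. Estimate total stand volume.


Formula: Total Volume = Mean Volume per ha * Total Area
Total Volume = 369.7 m^3/ha * 103.5 ha
Total Volume = 38264 m^3

38264


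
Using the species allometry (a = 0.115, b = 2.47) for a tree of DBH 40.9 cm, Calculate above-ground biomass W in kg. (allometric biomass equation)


Formula: W = a * DBH^b  (allometric power law)
DBH^b = 40.9^2.47 = 9570.9836
W = 0.115 * 9570.9836 = 1100.7 kg

1100.7


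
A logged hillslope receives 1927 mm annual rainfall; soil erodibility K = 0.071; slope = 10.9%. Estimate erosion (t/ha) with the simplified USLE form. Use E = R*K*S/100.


Formula: E = R * K * S / 100  (simplified USLE)
R * K = 1927 * 0.071 = 136.817
E = 136.817 * 10.9 / 100 = 14.91 t/ha

14.91


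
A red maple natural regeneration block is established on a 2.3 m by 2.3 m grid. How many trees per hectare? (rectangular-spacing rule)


Formula: TPH = 10000 m^2/ha / (spacing_x * spacing_y)
Area per tree = 2.3 m * 2.3 m = 5.29 m^2
TPH = 10000 / 5.29 = 1890 trees/ha

1890


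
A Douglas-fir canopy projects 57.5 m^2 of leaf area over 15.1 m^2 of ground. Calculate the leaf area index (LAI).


Formula: LAI = total leaf area / ground area  (dimensionless)
LAI = 57.5 m^2 / 15.1 m^2
LAI = 3.81

3.81


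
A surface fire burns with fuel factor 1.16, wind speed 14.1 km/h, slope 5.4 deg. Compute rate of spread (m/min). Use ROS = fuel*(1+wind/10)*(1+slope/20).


Formula: ROS = fuel * (1 + wind/10) * (1 + slope/20)
Wind factor = 1 + 14.1/10 = 2.41
Slope factor = 1 + 5.4/20 = 1.27
ROS = 1.16 * 2.41 * 1.27 = 3.55 m/min

3.55


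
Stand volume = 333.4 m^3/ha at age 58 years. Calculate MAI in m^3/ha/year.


Formula: MAI = Total Volume / Stand Age
MAI = 333.4 m^3/ha / 58 years
MAI = 5.75 m^3/ha/year

5.75


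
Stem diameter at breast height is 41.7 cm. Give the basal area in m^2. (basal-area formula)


Formula: BA = pi * (DBH/2)^2 / 10000  (cm^2 to m^2)
Radius = DBH/2 = 41.7/2 = 20.85 cm
BA = pi * 20.85^2 / 10000
   = 1365.721 cm^2 / 10000
   = 0.1366 m^2

0.1366


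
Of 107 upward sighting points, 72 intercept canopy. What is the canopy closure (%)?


Formula: Canopy closure = covered points / total points * 100
Closure = 72 / 107 * 100
Closure = 0.6729 * 100 = 67.3%

67.3


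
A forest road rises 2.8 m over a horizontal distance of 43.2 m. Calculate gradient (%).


Formula: Gradient = rise / run * 100
Gradient = 2.8 / 43.2 * 100 = 6.5%

6.5


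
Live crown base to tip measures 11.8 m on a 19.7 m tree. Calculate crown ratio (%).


Formula: Crown Ratio = (Crown Length / Total Height) * 100
CR = (11.8 m / 19.7 m) * 100
CR = 0.599 * 100 = 59.9%

59.9


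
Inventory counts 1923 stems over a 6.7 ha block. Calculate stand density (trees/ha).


Formula: Stand Density = N_trees / Area_ha
Density = 1923 trees / 6.7 ha
Density = 287 trees/ha

287


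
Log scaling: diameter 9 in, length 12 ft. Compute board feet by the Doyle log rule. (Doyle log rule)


Doyle: BF = (D - 4)^2 * L / 16
Adjusted diameter = 9 - 4 = 5 in
(D-4)^2 = 5^2 = 25
BF = 25 * 12 / 16 = 19 BF

19


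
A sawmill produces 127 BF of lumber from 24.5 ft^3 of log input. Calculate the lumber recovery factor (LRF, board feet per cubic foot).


Formula: LRF = Lumber Output (BF) / Log Input (ft^3)
LRF = 127 BF / 24.5 ft^3
LRF = 5.18 BF/ft^3

5.18


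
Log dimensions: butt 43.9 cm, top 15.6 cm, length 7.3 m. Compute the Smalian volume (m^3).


Smalian: V = (A1 + A2)/2 * L,  A = pi*(D/200)^2
A1 = pi*(43.9/200)^2 = 0.151363 m^2
A2 = pi*(15.6/200)^2 = 0.019113 m^2
V = (0.151363+0.019113)/2*7.3 = 0.6222 m^3

0.6222


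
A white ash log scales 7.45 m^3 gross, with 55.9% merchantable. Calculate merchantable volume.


Formula: MV = V_total * (merchantable_pct / 100)
Merchantable fraction = 55.9% / 100 = 0.559
MV = 7.45 m^3 * 0.559 = 4.165 m^3

4.165


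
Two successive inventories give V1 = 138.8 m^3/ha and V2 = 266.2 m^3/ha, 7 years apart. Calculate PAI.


Formula: PAI = (V_T2 - V_T1) / (T2 - T1)
Volume increment = 266.2 - 138.8 = 127.4 m^3/ha
PAI = 127.4 / 7 = 18.2 m^3/ha/year

18.2


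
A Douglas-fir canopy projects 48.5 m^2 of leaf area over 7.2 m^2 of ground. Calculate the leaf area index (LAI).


Formula: LAI = total leaf area / ground area  (dimensionless)
LAI = 48.5 m^2 / 7.2 m^2
LAI = 6.74

6.74


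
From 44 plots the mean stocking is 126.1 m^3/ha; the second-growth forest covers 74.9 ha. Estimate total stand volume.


Formula: Total Volume = Mean Volume per ha * Total Area
Total Volume = 126.1 m^3/ha * 74.9 ha
Total Volume = 9445 m^3

9445


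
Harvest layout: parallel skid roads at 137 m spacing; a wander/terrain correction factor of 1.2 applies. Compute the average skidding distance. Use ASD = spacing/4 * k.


Formula: ASD = (spacing / 4) * correction
Uncorrected distance = spacing / 4 = 137 / 4 = 34.25 m
ASD = 34.25 * 1.2 = 41 m

41


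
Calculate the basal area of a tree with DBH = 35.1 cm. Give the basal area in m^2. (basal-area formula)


Formula: BA = pi * (DBH/2)^2 / 10000  (cm^2 to m^2)
Radius = DBH/2 = 35.1/2 = 17.55 cm
BA = pi * 17.55^2 / 10000
   = 967.6184 cm^2 / 10000
   = 0.0968 m^2

0.0968


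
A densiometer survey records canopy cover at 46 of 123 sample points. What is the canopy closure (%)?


Formula: Canopy closure = covered points / total points * 100
Closure = 46 / 123 * 100
Closure = 0.374 * 100 = 37.4%

37.4


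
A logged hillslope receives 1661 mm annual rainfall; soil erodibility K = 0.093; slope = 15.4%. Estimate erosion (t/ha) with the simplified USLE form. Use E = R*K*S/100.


Formula: E = R * K * S / 100  (simplified USLE)
R * K = 1661 * 0.093 = 154.473
E = 154.473 * 15.4 / 100 = 23.79 t/ha

23.79


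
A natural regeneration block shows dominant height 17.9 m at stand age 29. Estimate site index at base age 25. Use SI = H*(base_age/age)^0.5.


Formula: SI = H_dom * (base_age / age)^0.5
Age ratio = 25 / 29 = 0.86207
sqrt(age_ratio) = 0.92848
SI = 17.9 * 0.92848 = 16.6 m

16.6


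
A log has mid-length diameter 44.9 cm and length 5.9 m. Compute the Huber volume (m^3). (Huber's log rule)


Huber: V = Am * L,  Am = pi*(Dm/200)^2
Am = pi*(44.9/200)^2 = 0.158337 m^2
V = 0.158337*5.9 = 0.9342 m^3

0.9342


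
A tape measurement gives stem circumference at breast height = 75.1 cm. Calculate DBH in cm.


Formula: DBH = C / pi
DBH = 75.1 / pi
pi = 3.14159...
DBH = 23.9 cm

23.9


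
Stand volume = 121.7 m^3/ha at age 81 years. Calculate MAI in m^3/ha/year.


Formula: MAI = Total Volume / Stand Age
MAI = 121.7 m^3/ha / 81 years
MAI = 1.5 m^3/ha/year

1.5


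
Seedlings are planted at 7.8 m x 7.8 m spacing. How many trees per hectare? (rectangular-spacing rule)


Formula: TPH = 10000 m^2/ha / (spacing_x * spacing_y)
Area per tree = 7.8 m * 7.8 m = 60.84 m^2
TPH = 10000 / 60.84 = 164 trees/ha

164


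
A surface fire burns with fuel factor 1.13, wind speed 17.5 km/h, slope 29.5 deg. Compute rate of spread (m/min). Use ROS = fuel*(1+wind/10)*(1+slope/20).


Formula: ROS = fuel * (1 + wind/10) * (1 + slope/20)
Wind factor = 1 + 17.5/10 = 2.75
Slope factor = 1 + 29.5/20 = 2.475
ROS = 1.13 * 2.75 * 2.475 = 7.69 m/min

7.69


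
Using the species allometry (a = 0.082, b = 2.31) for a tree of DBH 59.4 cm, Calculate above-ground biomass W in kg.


Formula: W = a * DBH^b  (allometric power law)
DBH^b = 59.4^2.31 = 12515.4563
W = 0.082 * 12515.4563 = 1026.3 kg

1026.3


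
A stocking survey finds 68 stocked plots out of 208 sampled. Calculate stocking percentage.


Formula: Stocking % = stocked plots / total plots * 100
Stocking = 68 / 208 * 100
Stocking = 0.3269 * 100 = 32.7%

32.7


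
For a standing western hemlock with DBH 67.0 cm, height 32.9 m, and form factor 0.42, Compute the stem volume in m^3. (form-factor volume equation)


Formula: V = pi * (DBH/200)^2 * H * ff
Radius = DBH/200 = 67.0/200 = 0.335 m
Radius^2 = 0.335^2 = 0.112225 m^2
V = pi * 0.112225 * 32.9 * 0.42
V = 4.872 m^3

4.872


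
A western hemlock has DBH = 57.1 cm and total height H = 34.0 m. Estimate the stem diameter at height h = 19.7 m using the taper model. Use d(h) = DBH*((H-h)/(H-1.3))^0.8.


Taper: d(h) = DBH * ((H - h) / (H - 1.3))^0.8
Numerator = H - h = 34.0 - 19.7 = 14.3 m
Denominator = H - 1.3 = 34.0 - 1.3 = 32.7 m
Ratio = 14.3 / 32.7 = 0.43731
d = 57.1 * 0.43731^0.8 = 29.5 cm

29.5


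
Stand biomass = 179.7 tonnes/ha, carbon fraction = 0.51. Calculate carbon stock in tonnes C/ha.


Formula: Carbon Stock = Biomass * Carbon Fraction
C = 179.7 t/ha * 0.51
C = 91.6 t C/ha

91.6


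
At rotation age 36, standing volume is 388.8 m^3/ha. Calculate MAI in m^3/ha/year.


Formula: MAI = Total Volume / Stand Age
MAI = 388.8 m^3/ha / 36 years
MAI = 10.8 m^3/ha/year

10.8


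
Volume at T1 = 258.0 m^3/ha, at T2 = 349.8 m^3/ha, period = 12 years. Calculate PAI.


Formula: PAI = (V_T2 - V_T1) / (T2 - T1)
Volume increment = 349.8 - 258.0 = 91.8 m^3/ha
PAI = 91.8 / 12 = 7.65 m^3/ha/year

7.65


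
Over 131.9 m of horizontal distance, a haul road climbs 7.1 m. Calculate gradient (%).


Formula: Gradient = rise / run * 100
Gradient = 7.1 / 131.9 * 100 = 5.4%

5.4


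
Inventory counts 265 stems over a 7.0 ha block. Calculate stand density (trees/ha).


Formula: Stand Density = N_trees / Area_ha
Density = 265 trees / 7.0 ha
Density = 38 trees/ha

38


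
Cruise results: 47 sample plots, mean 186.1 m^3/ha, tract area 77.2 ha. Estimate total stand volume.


Formula: Total Volume = Mean Volume per ha * Total Area
Total Volume = 186.1 m^3/ha * 77.2 ha
Total Volume = 14367 m^3

14367


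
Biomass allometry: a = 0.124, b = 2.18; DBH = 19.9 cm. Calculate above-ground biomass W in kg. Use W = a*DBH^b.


Formula: W = a * DBH^b  (allometric power law)
DBH^b = 19.9^2.18 = 678.4217
W = 0.124 * 678.4217 = 84.1 kg

84.1


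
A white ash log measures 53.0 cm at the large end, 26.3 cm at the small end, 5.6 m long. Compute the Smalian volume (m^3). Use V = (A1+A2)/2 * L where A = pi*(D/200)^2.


Smalian: V = (A1 + A2)/2 * L,  A = pi*(D/200)^2
A1 = pi*(53.0/200)^2 = 0.220618 m^2
A2 = pi*(26.3/200)^2 = 0.054325 m^2
V = (0.220618+0.054325)/2*5.6 = 0.7698 m^3

0.7698


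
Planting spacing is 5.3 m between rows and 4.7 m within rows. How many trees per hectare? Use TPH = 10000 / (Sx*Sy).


Formula: TPH = 10000 m^2/ha / (spacing_x * spacing_y)
Area per tree = 5.3 m * 4.7 m = 24.91 m^2
TPH = 10000 / 24.91 = 401 trees/ha

401


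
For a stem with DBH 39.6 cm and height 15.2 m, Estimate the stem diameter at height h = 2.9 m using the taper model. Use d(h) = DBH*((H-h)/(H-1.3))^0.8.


Taper: d(h) = DBH * ((H - h) / (H - 1.3))^0.8
Numerator = H - h = 15.2 - 2.9 = 12.3 m
Denominator = H - 1.3 = 15.2 - 1.3 = 13.9 m
Ratio = 12.3 / 13.9 = 0.88489
d = 39.6 * 0.88489^0.8 = 35.9 cm

35.9


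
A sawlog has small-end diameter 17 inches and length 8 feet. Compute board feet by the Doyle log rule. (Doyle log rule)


Doyle: BF = (D - 4)^2 * L / 16
Adjusted diameter = 17 - 4 = 13 in
(D-4)^2 = 13^2 = 169
BF = 169 * 8 / 16 = 85 BF

85


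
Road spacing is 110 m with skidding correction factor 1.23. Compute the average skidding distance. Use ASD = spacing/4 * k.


Formula: ASD = (spacing / 4) * correction
Uncorrected distance = spacing / 4 = 110 / 4 = 27.5 m
ASD = 27.5 * 1.23 = 34 m

34


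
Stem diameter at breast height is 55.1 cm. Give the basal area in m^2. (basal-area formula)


Formula: BA = pi * (DBH/2)^2 / 10000  (cm^2 to m^2)
Radius = DBH/2 = 55.1/2 = 27.55 cm
BA = pi * 27.55^2 / 10000
   = 2384.4767 cm^2 / 10000
   = 0.2384 m^2

0.2384


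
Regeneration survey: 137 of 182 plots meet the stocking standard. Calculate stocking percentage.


Formula: Stocking % = stocked plots / total plots * 100
Stocking = 137 / 182 * 100
Stocking = 0.7527 * 100 = 75.3%

75.3


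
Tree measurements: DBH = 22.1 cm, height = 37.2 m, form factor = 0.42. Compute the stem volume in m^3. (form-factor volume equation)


Formula: V = pi * (DBH/200)^2 * H * ff
Radius = DBH/200 = 22.1/200 = 0.1105 m
Radius^2 = 0.1105^2 = 0.01221025 m^2
V = pi * 0.01221025 * 37.2 * 0.42
V = 0.599 m^3

0.599


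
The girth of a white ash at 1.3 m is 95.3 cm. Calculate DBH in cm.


Formula: DBH = C / pi
DBH = 95.3 / pi
pi = 3.14159...
DBH = 30.3 cm

30.3


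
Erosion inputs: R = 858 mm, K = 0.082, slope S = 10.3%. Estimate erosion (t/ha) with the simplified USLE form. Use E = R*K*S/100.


Formula: E = R * K * S / 100  (simplified USLE)
R * K = 858 * 0.082 = 70.356
E = 70.356 * 10.3 / 100 = 7.25 t/ha

7.25


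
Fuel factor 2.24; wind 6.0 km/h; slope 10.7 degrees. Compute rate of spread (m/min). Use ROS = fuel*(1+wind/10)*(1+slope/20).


Formula: ROS = fuel * (1 + wind/10) * (1 + slope/20)
Wind factor = 1 + 6.0/10 = 1.6
Slope factor = 1 + 10.7/20 = 1.535
ROS = 2.24 * 1.6 * 1.535 = 5.5 m/min

5.5


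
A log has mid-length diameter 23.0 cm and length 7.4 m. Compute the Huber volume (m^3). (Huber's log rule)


Huber: V = Am * L,  Am = pi*(Dm/200)^2
Am = pi*(23.0/200)^2 = 0.041548 m^2
V = 0.041548*7.4 = 0.3075 m^3

0.3075


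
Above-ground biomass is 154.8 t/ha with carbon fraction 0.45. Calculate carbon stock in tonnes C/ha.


Formula: Carbon Stock = Biomass * Carbon Fraction
C = 154.8 t/ha * 0.45
C = 69.7 t C/ha

69.7


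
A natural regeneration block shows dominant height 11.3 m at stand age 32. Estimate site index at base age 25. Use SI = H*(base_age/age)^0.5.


Formula: SI = H_dom * (base_age / age)^0.5
Age ratio = 25 / 32 = 0.78125
sqrt(age_ratio) = 0.88388
SI = 11.3 * 0.88388 = 10.0 m

10.0
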